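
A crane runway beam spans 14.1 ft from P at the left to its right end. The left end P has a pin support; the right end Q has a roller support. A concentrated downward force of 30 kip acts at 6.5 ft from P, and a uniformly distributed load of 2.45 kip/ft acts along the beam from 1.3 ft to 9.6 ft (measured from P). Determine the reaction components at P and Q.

P_x = 0, P_y = 28.65 kip, Q_y = 21.69 kip

Resultant of the distributed load: 2.45 × 8.3 = 20.335 kip at 5.45 ft from P.
Taking moments about P: Q_y·14.1 − 30·6.5 − (2.45·8.3)·5.45 = 0 → Q_y = 305.82575/14.1 = 21.6898 ≈ 21.69 kip.
ΣF_y = 0: P_y + 21.6898 − 30 − 2.45·8.3 = 0 → P_y = 28.65 kip.
ΣF_x = 0: no horizontal applied forces, so P_x = 0.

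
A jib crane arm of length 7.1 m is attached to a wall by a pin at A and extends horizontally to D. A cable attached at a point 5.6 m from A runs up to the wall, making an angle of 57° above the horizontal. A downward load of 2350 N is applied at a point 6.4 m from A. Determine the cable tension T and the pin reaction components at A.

T = 3202 N, A_x = 1744 N, A_y = -335.7 N

ΣM about A: T·sin57°·5.6 − 2350·6.4 = 0 → T = 15040/(5.6·0.838671) = 3202.35 ≈ 3202 N.
ΣF_x = 0: A_x − T·cos57° = 0 → A_x = 3202.35 × 0.544639 = 1744 N.
ΣF_y = 0: A_y + T·sin57° − 2350 = 0 → A_y = 2350 − 3202.35 × 0.838671 = -335.7 N.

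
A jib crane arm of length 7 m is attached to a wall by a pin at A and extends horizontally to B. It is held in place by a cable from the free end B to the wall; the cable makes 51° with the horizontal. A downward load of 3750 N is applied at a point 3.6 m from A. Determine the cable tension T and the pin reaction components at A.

ΣM about A: T·sin51°·7 − 3750·3.6 = 0 → T = 13500/(7·0.777146) = 2481.61 ≈ 2482 N.
ΣF_x = 0: A_x − T·cos51° = 0 → A_x = 2481.61 × 0.62932 = 1562 N.
ΣF_y = 0: A_y + T·sin51° − 3750 = 0 → A_y = 3750 − 2481.61 × 0.777146 = 1821 N.

T = 2482 N, A_x = 1562 N, A_y = 1821 N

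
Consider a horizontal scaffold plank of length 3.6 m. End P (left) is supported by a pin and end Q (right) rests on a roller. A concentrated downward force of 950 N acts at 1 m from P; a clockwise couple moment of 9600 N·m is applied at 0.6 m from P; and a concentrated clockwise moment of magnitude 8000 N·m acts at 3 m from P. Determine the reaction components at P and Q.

Moments about P: Q_y·3.6 − 950·1 − 9600 − 8000 = 0 → Q_y = 18550/3.6 = 5152.78 ≈ 5153 N.
ΣF_y = 0: P_y + 5152.78 − 950 = 0 → P_y = -4203 N.
ΣF_x = 0: no horizontal applied forces, so P_x = 0.

P_x = 0, P_y = -4203 N, Q_y = 5153 N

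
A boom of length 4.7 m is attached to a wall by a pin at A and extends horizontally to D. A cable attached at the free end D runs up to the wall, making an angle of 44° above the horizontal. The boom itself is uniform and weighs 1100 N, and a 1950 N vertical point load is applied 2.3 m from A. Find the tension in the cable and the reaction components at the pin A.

ΣM about A: T·sin44°·4.7 − 1100·2.35 − 1950·2.3 = 0 → T = 7070/(4.7·0.694658) = 2165.46 ≈ 2165 N.
ΣF_x = 0: A_x − T·cos44° = 0 → A_x = 2165.46 × 0.71934 = 1558 N.
ΣF_y = 0: A_y + T·sin44° − 1100 − 1950 = 0 → A_y = 3050 − 2165.46 × 0.694658 = 1546 N.

T = 2165 N, A_x = 1558 N, A_y = 1546 N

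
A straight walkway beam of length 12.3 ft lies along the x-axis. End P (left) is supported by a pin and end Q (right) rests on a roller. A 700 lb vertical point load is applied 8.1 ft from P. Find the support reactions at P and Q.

Taking moments about P: Q_y·12.3 − 700·8.1 = 0 → Q_y = 5670/12.3 = 460.976 ≈ 461.0 lb.
ΣF_y = 0: P_y + 460.976 − 700 = 0 → P_y = 239.0 lb.
ΣF_x = 0: no horizontal applied forces, so P_x = 0.

P_x = 0, P_y = 239.0 lb, Q_y = 461.0 lb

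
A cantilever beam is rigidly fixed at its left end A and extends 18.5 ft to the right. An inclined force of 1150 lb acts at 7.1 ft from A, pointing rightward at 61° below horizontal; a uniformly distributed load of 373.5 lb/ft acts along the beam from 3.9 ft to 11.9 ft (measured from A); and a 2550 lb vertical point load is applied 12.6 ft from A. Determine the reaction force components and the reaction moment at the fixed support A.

Resultant of the distributed load: 373.5 × 8 = 2988 lb at 7.9 ft from A.
ΣF_x = 0: A_x + 1150·cos61° = 0 → A_x = -557.5 lb.
ΣF_y = 0: A_y − 1150·sin61° − 373.5·8 − 2550 = 0 → A_y = 6544 lb.
ΣM about A: M_A − 1150·sin61°·7.1 − (373.5·8)·7.9 − 2550·12.6 = 0 → M_A = 62880 lb·ft.

A_x = -557.5 lb, A_y = 6544 lb, M_A = 62880 lb·ft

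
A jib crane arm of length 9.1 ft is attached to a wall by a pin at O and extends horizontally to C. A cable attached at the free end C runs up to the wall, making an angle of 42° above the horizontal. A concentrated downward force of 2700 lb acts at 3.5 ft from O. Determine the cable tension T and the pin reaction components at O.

T = 1552 lb, O_x = 1153 lb, O_y = 1662 lb

ΣM about O: T·sin42°·9.1 − 2700·3.5 = 0 → T = 9450/(9.1·0.669131) = 1551.96 ≈ 1552 lb.
ΣF_x = 0: O_x − T·cos42° = 0 → O_x = 1551.96 × 0.743145 = 1153 lb.
ΣF_y = 0: O_y + T·sin42° − 2700 = 0 → O_y = 2700 − 1551.96 × 0.669131 = 1662 lb.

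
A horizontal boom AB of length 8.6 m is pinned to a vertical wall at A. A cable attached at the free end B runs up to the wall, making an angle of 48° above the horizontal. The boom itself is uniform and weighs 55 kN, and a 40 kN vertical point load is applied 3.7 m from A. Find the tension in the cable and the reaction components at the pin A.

ΣM about A: T·sin48°·8.6 − 55·4.3 − 40·3.7 = 0 → T = 384.5/(8.6·0.743145) = 60.1623 ≈ 60.16 kN.
ΣF_x = 0: A_x − T·cos48° = 0 → A_x = 60.1623 × 0.669131 = 40.26 kN.
ΣF_y = 0: A_y + T·sin48° − 55 − 40 = 0 → A_y = 95 − 60.1623 × 0.743145 = 50.29 kN.

T = 60.16 kN, A_x = 40.26 kN, A_y = 50.29 kN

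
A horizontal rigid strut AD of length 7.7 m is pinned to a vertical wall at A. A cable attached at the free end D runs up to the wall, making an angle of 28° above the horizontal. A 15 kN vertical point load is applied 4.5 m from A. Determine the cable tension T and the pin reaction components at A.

T = 18.67 kN, A_x = 16.49 kN, A_y = 6.234 kN

ΣM about A: T·sin28°·7.7 − 15·4.5 = 0 → T = 67.5/(7.7·0.469472) = 18.6725 ≈ 18.67 kN.
ΣF_x = 0: A_x − T·cos28° = 0 → A_x = 18.6725 × 0.882948 = 16.49 kN.
ΣF_y = 0: A_y + T·sin28° − 15 = 0 → A_y = 15 − 18.6725 × 0.469472 = 6.234 kN.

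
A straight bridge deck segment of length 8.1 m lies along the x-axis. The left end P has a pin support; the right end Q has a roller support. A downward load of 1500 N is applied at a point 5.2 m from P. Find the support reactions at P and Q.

Moments about P: Q_y·8.1 − 1500·5.2 = 0 → Q_y = 7800/8.1 = 962.963 ≈ 963.0 N.
ΣF_y = 0: P_y + 962.963 − 1500 = 0 → P_y = 537.0 N.
ΣF_x = 0: no horizontal applied forces, so P_x = 0.

P_x = 0, P_y = 537.0 N, Q_y = 963.0 N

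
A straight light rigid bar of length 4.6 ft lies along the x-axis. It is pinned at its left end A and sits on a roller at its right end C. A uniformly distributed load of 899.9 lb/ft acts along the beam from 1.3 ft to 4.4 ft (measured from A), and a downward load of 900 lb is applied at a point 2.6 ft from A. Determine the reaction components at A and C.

Resultant of the distributed load: 899.9 × 3.1 = 2789.69 lb at 2.85 ft from A.
Taking moments about A: C_y·4.6 − (899.9·3.1)·2.85 − 900·2.6 = 0 → C_y = 10290.6165/4.6 = 2237.09 ≈ 2237 lb.
ΣF_y = 0: A_y + 2237.09 − 899.9·3.1 − 900 = 0 → A_y = 1453 lb.
ΣF_x = 0: no horizontal applied forces, so A_x = 0.

A_x = 0, A_y = 1453 lb, C_y = 2237 lb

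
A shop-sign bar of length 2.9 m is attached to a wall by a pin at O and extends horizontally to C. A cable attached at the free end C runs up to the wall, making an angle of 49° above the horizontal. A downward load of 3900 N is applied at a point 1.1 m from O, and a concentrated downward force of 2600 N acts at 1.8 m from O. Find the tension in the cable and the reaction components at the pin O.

ΣM about O: T·sin49°·2.9 − 3900·1.1 − 2600·1.8 = 0 → T = 8970/(2.9·0.75471) = 4098.4 ≈ 4098 N.
ΣF_x = 0: O_x − T·cos49° = 0 → O_x = 4098.4 × 0.656059 = 2689 N.
ΣF_y = 0: O_y + T·sin49° − 3900 − 2600 = 0 → O_y = 6500 − 4098.4 × 0.75471 = 3407 N.

T = 4098 N, O_x = 2689 N, O_y = 3407 N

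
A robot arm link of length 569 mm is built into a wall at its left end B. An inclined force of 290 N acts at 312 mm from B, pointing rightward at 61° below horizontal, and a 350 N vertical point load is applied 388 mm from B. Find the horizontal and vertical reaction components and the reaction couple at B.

B_x = -140.6 N, B_y = 603.6 N, M_B = 214900 N·mm

ΣF_x = 0: B_x + 290·cos61° = 0 → B_x = -140.6 N.
ΣF_y = 0: B_y − 290·sin61° − 350 = 0 → B_y = 603.6 N.
ΣM about B: M_B − 290·sin61°·312 − 350·388 = 0 → M_B = 214900 N·mm.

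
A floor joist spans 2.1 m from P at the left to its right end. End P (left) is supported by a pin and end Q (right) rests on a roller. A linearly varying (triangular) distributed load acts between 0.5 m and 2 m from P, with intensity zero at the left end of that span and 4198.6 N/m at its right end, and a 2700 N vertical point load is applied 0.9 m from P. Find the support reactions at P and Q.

P_x = 0, P_y = 2443 N, Q_y = 3406 N

Resultant of the triangular load: ½ × 4198.6 × 1.5 = 3148.95 N, acting at 1.5 m from P (one-third of the span from the peak).
Taking moments about P: Q_y·2.1 − (½·4198.6·1.5)·1.5 − 2700·0.9 = 0 → Q_y = 7153.425/2.1 = 3406.39 ≈ 3406 N.
ΣF_y = 0: P_y + 3406.39 − ½·4198.6·1.5 − 2700 = 0 → P_y = 2443 N.
ΣF_x = 0: no horizontal applied forces, so P_x = 0.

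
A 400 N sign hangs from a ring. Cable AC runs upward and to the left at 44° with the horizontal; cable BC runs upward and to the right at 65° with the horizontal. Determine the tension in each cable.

T_AC = 178.8 N, T_BC = 304.3 N

ΣF_x = 0: −T_AC·cos44° + T_BC·cos65° = 0 → T_BC = 1.7021·T_AC.
ΣF_y = 0: T_AC·sin44° + T_BC·sin65° = 400.
Substitute: T_AC·(0.694658 + 1.7021·0.906308) = 400 → T_AC = 178.788 ≈ 178.8 N.
Then T_BC = 1.7021 × 178.788 = 304.3 N.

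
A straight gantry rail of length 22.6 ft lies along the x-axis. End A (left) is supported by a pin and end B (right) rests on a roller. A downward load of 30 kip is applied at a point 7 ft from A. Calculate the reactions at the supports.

Taking moments about A: B_y·22.6 − 30·7 = 0 → B_y = 210/22.6 = 9.29204 ≈ 9.292 kip.
ΣF_y = 0: A_y + 9.29204 − 30 = 0 → A_y = 20.71 kip.
ΣF_x = 0: no horizontal applied forces, so A_x = 0.

A_x = 0, A_y = 20.71 kip, B_y = 9.292 kip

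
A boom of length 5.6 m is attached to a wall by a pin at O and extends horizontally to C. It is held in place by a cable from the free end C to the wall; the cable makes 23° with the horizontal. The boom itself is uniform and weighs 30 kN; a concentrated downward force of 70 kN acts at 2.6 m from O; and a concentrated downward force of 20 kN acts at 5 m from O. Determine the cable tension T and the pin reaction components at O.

T = 167.3 kN, O_x = 154.0 kN, O_y = 54.64 kN

ΣM about O: T·sin23°·5.6 − 30·2.8 − 70·2.6 − 20·5 = 0 → T = 366/(5.6·0.390731) = 167.269 ≈ 167.3 kN.
ΣF_x = 0: O_x − T·cos23° = 0 → O_x = 167.269 × 0.920505 = 154.0 kN.
ΣF_y = 0: O_y + T·sin23° − 30 − 70 − 20 = 0 → O_y = 120 − 167.269 × 0.390731 = 54.64 kN.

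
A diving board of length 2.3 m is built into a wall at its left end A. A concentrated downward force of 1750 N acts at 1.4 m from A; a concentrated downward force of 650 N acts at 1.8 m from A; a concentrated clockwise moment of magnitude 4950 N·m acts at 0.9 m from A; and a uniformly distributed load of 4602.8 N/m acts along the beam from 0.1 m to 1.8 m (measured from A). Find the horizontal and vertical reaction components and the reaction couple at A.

A_x = 0, A_y = 10220 N, M_A = 16000 N·m

Resultant of the distributed load: 4602.8 × 1.7 = 7824.76 N at 0.95 m from A.
ΣF_x = 0: A_x = 0.
ΣF_y = 0: A_y − 1750 − 650 − 4602.8·1.7 = 0 → A_y = 10220 N.
ΣM about A: M_A − 1750·1.4 − 650·1.8 − 4950 − (4602.8·1.7)·0.95 = 0 → M_A = 16000 N·m.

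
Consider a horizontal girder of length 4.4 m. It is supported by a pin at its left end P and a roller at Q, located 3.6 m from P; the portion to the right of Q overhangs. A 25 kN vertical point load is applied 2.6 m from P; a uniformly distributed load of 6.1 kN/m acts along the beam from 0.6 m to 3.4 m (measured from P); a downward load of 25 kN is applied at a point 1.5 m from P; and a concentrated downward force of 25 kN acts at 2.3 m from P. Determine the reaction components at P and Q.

Resultant of the distributed load: 6.1 × 2.8 = 17.08 kN at 2 m from P.
Moments about P: Q_y·3.6 − 25·2.6 − (6.1·2.8)·2 − 25·1.5 − 25·2.3 = 0 → Q_y = 194.16/3.6 = 53.9333 ≈ 53.93 kN.
ΣF_y = 0: P_y + 53.9333 − 25 − 6.1·2.8 − 25 − 25 = 0 → P_y = 38.15 kN.
ΣF_x = 0: no horizontal applied forces, so P_x = 0.

P_x = 0, P_y = 38.15 kN, Q_y = 53.93 kN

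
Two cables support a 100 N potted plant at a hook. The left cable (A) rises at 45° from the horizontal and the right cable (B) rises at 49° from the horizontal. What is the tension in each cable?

T_A = 65.77 N, T_B = 70.88 N

ΣF_x = 0: −T_A·cos45° + T_B·cos49° = 0 → T_B = 1.07781·T_A.
ΣF_y = 0: T_A·sin45° + T_B·sin49° = 100.
Substitute: T_A·(0.707107 + 1.07781·0.75471) = 100 → T_A = 65.7661 ≈ 65.77 N.
Then T_B = 1.07781 × 65.7661 = 70.88 N.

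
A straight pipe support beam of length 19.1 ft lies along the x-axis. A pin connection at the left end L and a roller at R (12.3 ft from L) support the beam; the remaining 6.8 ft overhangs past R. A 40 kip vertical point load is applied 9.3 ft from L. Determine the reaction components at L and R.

L_x = 0, L_y = 9.756 kip, R_y = 30.24 kip

Moments about L: R_y·12.3 − 40·9.3 = 0 → R_y = 372/12.3 = 30.2439 ≈ 30.24 kip.
ΣF_y = 0: L_y + 30.2439 − 40 = 0 → L_y = 9.756 kip.
ΣF_x = 0: no horizontal applied forces, so L_x = 0.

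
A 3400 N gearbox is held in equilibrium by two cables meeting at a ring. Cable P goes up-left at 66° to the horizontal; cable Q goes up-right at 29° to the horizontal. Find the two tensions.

ΣF_x = 0: −T_P·cos66° + T_Q·cos29° = 0 → T_Q = 0.465044·T_P.
ΣF_y = 0: T_P·sin66° + T_Q·sin29° = 3400.
Substitute: T_P·(0.913545 + 0.465044·0.48481) = 3400 → T_P = 2985.07 ≈ 2985 N.
Then T_Q = 0.465044 × 2985.07 = 1388 N.

T_P = 2985 N, T_Q = 1388 N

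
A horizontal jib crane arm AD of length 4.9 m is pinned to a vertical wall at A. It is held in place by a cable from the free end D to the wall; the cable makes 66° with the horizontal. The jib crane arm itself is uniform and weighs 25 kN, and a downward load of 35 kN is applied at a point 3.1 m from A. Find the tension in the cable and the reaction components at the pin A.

T = 37.92 kN, A_x = 15.42 kN, A_y = 25.36 kN

ΣM about A: T·sin66°·4.9 − 25·2.45 − 35·3.1 = 0 → T = 169.75/(4.9·0.913545) = 37.9213 ≈ 37.92 kN.
ΣF_x = 0: A_x − T·cos66° = 0 → A_x = 37.9213 × 0.406737 = 15.42 kN.
ΣF_y = 0: A_y + T·sin66° − 25 − 35 = 0 → A_y = 60 − 37.9213 × 0.913545 = 25.36 kN.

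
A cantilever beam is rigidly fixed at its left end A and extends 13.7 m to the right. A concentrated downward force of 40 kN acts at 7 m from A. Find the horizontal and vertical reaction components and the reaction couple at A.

ΣF_x = 0: A_x = 0.
ΣF_y = 0: A_y − 40 = 0 → A_y = 40.00 kN.
ΣM about A: M_A − 40·7 = 0 → M_A = 280.0 kN·m.

A_x = 0, A_y = 40.00 kN, M_A = 280.0 kN·m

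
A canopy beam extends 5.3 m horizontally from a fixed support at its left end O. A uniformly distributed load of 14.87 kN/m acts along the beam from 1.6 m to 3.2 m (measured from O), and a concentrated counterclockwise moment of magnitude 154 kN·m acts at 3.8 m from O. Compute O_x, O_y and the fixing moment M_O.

O_x = 0, O_y = 23.79 kN, M_O = -96.90 kN·m

Resultant of the distributed load: 14.87 × 1.6 = 23.792 kN at 2.4 m from O.
ΣF_x = 0: O_x = 0.
ΣF_y = 0: O_y − 14.87·1.6 = 0 → O_y = 23.79 kN.
ΣM about O: M_O − (14.87·1.6)·2.4 + 154 = 0 → M_O = -96.90 kN·m.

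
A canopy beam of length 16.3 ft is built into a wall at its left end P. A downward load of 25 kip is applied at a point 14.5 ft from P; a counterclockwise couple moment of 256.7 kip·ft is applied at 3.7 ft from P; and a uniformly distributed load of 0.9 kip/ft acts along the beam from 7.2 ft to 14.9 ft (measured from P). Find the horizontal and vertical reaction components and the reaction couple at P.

P_x = 0, P_y = 31.93 kip, M_P = 182.4 kip·ft

Resultant of the distributed load: 0.9 × 7.7 = 6.93 kip at 11.05 ft from P.
ΣF_x = 0: P_x = 0.
ΣF_y = 0: P_y − 25 − 0.9·7.7 = 0 → P_y = 31.93 kip.
ΣM about P: M_P − 25·14.5 + 256.7 − (0.9·7.7)·11.05 = 0 → M_P = 182.4 kip·ft.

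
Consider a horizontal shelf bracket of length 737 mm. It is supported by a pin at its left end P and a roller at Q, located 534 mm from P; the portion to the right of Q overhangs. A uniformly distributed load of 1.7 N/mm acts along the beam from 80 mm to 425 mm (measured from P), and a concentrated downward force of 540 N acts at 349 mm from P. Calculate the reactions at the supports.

Resultant of the distributed load: 1.7 × 345 = 586.5 N at 252.5 mm from P.
Moments about P: Q_y·534 − (1.7·345)·252.5 − 540·349 = 0 → Q_y = 336551.25/534 = 630.246 ≈ 630.2 N.
ΣF_y = 0: P_y + 630.246 − 1.7·345 − 540 = 0 → P_y = 496.3 N.
ΣF_x = 0: no horizontal applied forces, so P_x = 0.

P_x = 0, P_y = 496.3 N, Q_y = 630.2 N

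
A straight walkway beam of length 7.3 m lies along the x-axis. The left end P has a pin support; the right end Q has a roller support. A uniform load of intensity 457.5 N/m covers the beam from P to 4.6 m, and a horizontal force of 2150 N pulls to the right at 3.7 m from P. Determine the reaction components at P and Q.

P_x = -2150 N, P_y = 1441 N, Q_y = 663.1 N

Resultant of the distributed load: 457.5 × 4.6 = 2104.5 N at 2.3 m from P.
ΣM about P: Q_y·7.3 − (457.5·4.6)·2.3 = 0 → Q_y = 4840.35/7.3 = 663.062 ≈ 663.1 N.
ΣF_y = 0: P_y + 663.062 − 457.5·4.6 = 0 → P_y = 1441 N.
ΣF_x = 0: P_x + 2150 = 0 → P_x = -2150 N.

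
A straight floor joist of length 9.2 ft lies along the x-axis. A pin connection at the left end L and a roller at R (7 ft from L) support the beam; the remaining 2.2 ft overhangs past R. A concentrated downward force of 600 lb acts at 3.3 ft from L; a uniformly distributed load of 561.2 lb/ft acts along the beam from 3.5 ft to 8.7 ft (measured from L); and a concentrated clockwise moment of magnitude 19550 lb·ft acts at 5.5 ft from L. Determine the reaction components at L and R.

Resultant of the distributed load: 561.2 × 5.2 = 2918.24 lb at 6.1 ft from L.
Taking moments about L: R_y·7 − 600·3.3 − (561.2·5.2)·6.1 − 19550 = 0 → R_y = 39331.264/7 = 5618.75 ≈ 5619 lb.
ΣF_y = 0: L_y + 5618.75 − 600 − 561.2·5.2 = 0 → L_y = -2101 lb.
ΣF_x = 0: no horizontal applied forces, so L_x = 0.

L_x = 0, L_y = -2101 lb, R_y = 5619 lb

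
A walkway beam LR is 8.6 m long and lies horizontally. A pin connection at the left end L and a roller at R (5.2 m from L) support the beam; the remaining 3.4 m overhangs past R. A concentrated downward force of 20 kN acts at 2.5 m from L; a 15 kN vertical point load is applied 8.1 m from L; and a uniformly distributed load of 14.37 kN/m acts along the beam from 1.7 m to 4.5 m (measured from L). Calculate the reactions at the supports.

L_x = 0, L_y = 18.27 kN, R_y = 56.97 kN

Resultant of the distributed load: 14.37 × 2.8 = 40.236 kN at 3.1 m from L.
ΣM about L: R_y·5.2 − 20·2.5 − 15·8.1 − (14.37·2.8)·3.1 = 0 → R_y = 296.2316/5.2 = 56.9676 ≈ 56.97 kN.
ΣF_y = 0: L_y + 56.9676 − 20 − 15 − 14.37·2.8 = 0 → L_y = 18.27 kN.
ΣF_x = 0: no horizontal applied forces, so L_x = 0.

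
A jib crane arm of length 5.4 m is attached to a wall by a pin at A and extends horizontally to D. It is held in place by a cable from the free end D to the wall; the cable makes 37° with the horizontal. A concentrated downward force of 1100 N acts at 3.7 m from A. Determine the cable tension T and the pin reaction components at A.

T = 1252 N, A_x = 1000 N, A_y = 346.3 N

ΣM about A: T·sin37°·5.4 − 1100·3.7 = 0 → T = 4070/(5.4·0.601815) = 1252.38 ≈ 1252 N.
ΣF_x = 0: A_x − T·cos37° = 0 → A_x = 1252.38 × 0.798636 = 1000 N.
ΣF_y = 0: A_y + T·sin37° − 1100 = 0 → A_y = 1100 − 1252.38 × 0.601815 = 346.3 N.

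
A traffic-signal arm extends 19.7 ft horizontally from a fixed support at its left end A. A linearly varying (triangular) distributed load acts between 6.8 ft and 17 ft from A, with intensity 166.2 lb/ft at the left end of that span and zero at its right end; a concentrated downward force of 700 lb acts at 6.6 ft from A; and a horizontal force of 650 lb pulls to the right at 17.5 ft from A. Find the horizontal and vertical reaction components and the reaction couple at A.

Resultant of the triangular load: ½ × 166.2 × 10.2 = 847.62 lb, acting at 10.2 ft from A (one-third of the span from the peak).
ΣF_x = 0: A_x + 650 = 0 → A_x = -650.0 lb.
ΣF_y = 0: A_y − ½·166.2·10.2 − 700 = 0 → A_y = 1548 lb.
ΣM about A: M_A − (½·166.2·10.2)·10.2 − 700·6.6 = 0 → M_A = 13270 lb·ft.

A_x = -650.0 lb, A_y = 1548 lb, M_A = 13270 lb·ft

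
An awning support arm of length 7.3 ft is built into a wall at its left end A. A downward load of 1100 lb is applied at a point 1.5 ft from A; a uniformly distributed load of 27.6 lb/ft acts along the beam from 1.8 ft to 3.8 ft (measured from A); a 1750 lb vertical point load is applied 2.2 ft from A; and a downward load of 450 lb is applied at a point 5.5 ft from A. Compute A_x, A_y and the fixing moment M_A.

A_x = 0, A_y = 3355 lb, M_A = 8130 lb·ft

Resultant of the distributed load: 27.6 × 2 = 55.2 lb at 2.8 ft from A.
ΣF_x = 0: A_x = 0.
ΣF_y = 0: A_y − 1100 − 27.6·2 − 1750 − 450 = 0 → A_y = 3355 lb.
ΣM about A: M_A − 1100·1.5 − (27.6·2)·2.8 − 1750·2.2 − 450·5.5 = 0 → M_A = 8130 lb·ft.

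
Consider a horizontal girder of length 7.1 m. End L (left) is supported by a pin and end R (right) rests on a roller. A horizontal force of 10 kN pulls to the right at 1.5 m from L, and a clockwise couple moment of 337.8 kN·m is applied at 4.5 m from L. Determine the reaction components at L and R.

ΣM about L: R_y·7.1 − 337.8 = 0 → R_y = 337.8/7.1 = 47.5775 ≈ 47.58 kN.
ΣF_y = 0: L_y + 47.5775  = 0 → L_y = -47.58 kN.
ΣF_x = 0: L_x + 10 = 0 → L_x = -10.00 kN.

L_x = -10.00 kN, L_y = -47.58 kN, R_y = 47.58 kN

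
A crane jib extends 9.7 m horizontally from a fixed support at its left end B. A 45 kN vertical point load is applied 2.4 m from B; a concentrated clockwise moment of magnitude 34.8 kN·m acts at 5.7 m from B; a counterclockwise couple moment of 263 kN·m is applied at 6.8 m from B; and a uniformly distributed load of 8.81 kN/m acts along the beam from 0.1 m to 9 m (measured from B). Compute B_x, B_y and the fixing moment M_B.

B_x = 0, B_y = 123.4 kN, M_B = 236.6 kN·m

Resultant of the distributed load: 8.81 × 8.9 = 78.409 kN at 4.55 m from B.
ΣF_x = 0: B_x = 0.
ΣF_y = 0: B_y − 45 − 8.81·8.9 = 0 → B_y = 123.4 kN.
ΣM about B: M_B − 45·2.4 − 34.8 + 263 − (8.81·8.9)·4.55 = 0 → M_B = 236.6 kN·m.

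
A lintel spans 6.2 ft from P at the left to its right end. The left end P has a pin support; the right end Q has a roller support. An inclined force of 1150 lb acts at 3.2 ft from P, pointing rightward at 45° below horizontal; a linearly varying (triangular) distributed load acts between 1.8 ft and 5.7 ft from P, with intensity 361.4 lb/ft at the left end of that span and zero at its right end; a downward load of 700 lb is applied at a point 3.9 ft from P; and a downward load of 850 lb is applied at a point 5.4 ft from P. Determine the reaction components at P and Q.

P_x = -813.2 lb, P_y = 1115 lb, Q_y = 1953 lb

Resultant of the triangular load: ½ × 361.4 × 3.9 = 704.73 lb, acting at 3.1 ft from P (one-third of the span from the peak).
Taking moments about P: Q_y·6.2 − 1150·sin45°·3.2 − (½·361.4·3.9)·3.1 − 700·3.9 − 850·5.4 = 0 → Q_y = 12106.8/6.2 = 1952.71 ≈ 1953 lb.
ΣF_y = 0: P_y + 1952.71 − 1150·sin45° − ½·361.4·3.9 − 700 − 850 = 0 → P_y = 1115 lb.
ΣF_x = 0: P_x + 1150·cos45° = 0 → P_x = -813.2 lb.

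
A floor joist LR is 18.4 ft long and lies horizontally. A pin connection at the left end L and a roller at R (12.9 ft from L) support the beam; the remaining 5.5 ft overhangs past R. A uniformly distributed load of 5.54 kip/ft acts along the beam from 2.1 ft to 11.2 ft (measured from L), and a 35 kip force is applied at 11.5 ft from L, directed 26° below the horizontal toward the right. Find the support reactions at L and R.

L_x = -31.46 kip, L_y = 26.09 kip, R_y = 39.67 kip

Resultant of the distributed load: 5.54 × 9.1 = 50.414 kip at 6.65 ft from L.
Taking moments about L: R_y·12.9 − (5.54·9.1)·6.65 − 35·sin26°·11.5 = 0 → R_y = 511.697/12.9 = 39.6664 ≈ 39.67 kip.
ΣF_y = 0: L_y + 39.6664 − 5.54·9.1 − 35·sin26° = 0 → L_y = 26.09 kip.
ΣF_x = 0: L_x + 35·cos26° = 0 → L_x = -31.46 kip.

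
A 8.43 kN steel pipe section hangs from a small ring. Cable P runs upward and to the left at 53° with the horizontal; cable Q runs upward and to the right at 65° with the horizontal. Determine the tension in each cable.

T_P = 4.035 kN, T_Q = 5.746 kN

ΣF_x = 0: −T_P·cos53° + T_Q·cos65° = 0 → T_Q = 1.42402·T_P.
ΣF_y = 0: T_P·sin53° + T_Q·sin65° = 8.43.
Substitute: T_P·(0.798636 + 1.42402·0.906308) = 8.43 → T_P = 4.03497 ≈ 4.035 kN.
Then T_Q = 1.42402 × 4.03497 = 5.746 kN.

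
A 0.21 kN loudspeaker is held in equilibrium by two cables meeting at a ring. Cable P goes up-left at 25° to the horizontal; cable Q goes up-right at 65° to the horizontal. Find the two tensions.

ΣF_x = 0: −T_P·cos25° + T_Q·cos65° = 0 → T_Q = 2.14451·T_P.
ΣF_y = 0: T_P·sin25° + T_Q·sin65° = 0.21.
Substitute: T_P·(0.422618 + 2.14451·0.906308) = 0.21 → T_P = 0.0887497 ≈ 0.08875 kN.
Then T_Q = 2.14451 × 0.0887497 = 0.1903 kN.

T_P = 0.08875 kN, T_Q = 0.1903 kN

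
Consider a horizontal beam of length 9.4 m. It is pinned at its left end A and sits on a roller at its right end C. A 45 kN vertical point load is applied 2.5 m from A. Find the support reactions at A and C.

Taking moments about A: C_y·9.4 − 45·2.5 = 0 → C_y = 112.5/9.4 = 11.9681 ≈ 11.97 kN.
ΣF_y = 0: A_y + 11.9681 − 45 = 0 → A_y = 33.03 kN.
ΣF_x = 0: no horizontal applied forces, so A_x = 0.

A_x = 0, A_y = 33.03 kN, C_y = 11.97 kN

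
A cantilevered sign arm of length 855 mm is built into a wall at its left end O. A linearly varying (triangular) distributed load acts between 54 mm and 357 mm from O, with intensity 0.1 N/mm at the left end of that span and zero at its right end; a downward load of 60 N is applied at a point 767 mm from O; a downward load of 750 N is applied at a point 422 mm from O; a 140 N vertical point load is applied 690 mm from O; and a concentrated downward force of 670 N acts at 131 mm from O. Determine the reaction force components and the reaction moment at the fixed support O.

Resultant of the triangular load: ½ × 0.1 × 303 = 15.15 N, acting at 155 mm from O (one-third of the span from the peak).
ΣF_x = 0: O_x = 0.
ΣF_y = 0: O_y − ½·0.1·303 − 60 − 750 − 140 − 670 = 0 → O_y = 1635 N.
ΣM about O: M_O − (½·0.1·303)·155 − 60·767 − 750·422 − 140·690 − 670·131 = 0 → M_O = 549200 N·mm.

O_x = 0, O_y = 1635 N, M_O = 549200 N·mm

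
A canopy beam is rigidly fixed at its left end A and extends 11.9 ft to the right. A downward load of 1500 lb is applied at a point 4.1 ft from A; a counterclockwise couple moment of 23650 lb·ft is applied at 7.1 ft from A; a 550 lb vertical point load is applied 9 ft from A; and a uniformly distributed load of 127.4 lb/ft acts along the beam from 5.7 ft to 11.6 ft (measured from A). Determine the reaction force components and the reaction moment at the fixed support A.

A_x = 0, A_y = 2802 lb, M_A = -6048 lb·ft

Resultant of the distributed load: 127.4 × 5.9 = 751.66 lb at 8.65 ft from A.
ΣF_x = 0: A_x = 0.
ΣF_y = 0: A_y − 1500 − 550 − 127.4·5.9 = 0 → A_y = 2802 lb.
ΣM about A: M_A − 1500·4.1 + 23650 − 550·9 − (127.4·5.9)·8.65 = 0 → M_A = -6048 lb·ft.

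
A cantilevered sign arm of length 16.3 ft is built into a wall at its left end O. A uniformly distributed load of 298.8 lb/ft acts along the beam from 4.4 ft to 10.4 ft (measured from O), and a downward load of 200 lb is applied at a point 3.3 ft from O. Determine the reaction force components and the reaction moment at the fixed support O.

O_x = 0, O_y = 1993 lb, M_O = 13930 lb·ft

Resultant of the distributed load: 298.8 × 6 = 1792.8 lb at 7.4 ft from O.
ΣF_x = 0: O_x = 0.
ΣF_y = 0: O_y − 298.8·6 − 200 = 0 → O_y = 1993 lb.
ΣM about O: M_O − (298.8·6)·7.4 − 200·3.3 = 0 → M_O = 13930 lb·ft.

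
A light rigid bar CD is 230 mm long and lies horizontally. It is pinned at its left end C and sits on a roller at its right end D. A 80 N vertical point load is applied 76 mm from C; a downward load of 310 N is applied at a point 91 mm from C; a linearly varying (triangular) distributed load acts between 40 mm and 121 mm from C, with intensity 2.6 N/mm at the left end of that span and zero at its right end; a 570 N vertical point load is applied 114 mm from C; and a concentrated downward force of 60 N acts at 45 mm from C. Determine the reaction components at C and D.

Resultant of the triangular load: ½ × 2.6 × 81 = 105.3 N, acting at 67 mm from C (one-third of the span from the peak).
ΣM about C: D_y·230 − 80·76 − 310·91 − (½·2.6·81)·67 − 570·114 − 60·45 = 0 → D_y = 109025.1/230 = 474.022 ≈ 474.0 N.
ΣF_y = 0: C_y + 474.022 − 80 − 310 − ½·2.6·81 − 570 − 60 = 0 → C_y = 651.3 N.
ΣF_x = 0: no horizontal applied forces, so C_x = 0.

C_x = 0, C_y = 651.3 N, D_y = 474.0 N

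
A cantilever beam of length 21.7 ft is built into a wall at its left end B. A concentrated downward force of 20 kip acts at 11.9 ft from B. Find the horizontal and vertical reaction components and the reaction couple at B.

B_x = 0, B_y = 20.00 kip, M_B = 238.0 kip·ft

ΣF_x = 0: B_x = 0.
ΣF_y = 0: B_y − 20 = 0 → B_y = 20.00 kip.
ΣM about B: M_B − 20·11.9 = 0 → M_B = 238.0 kip·ft.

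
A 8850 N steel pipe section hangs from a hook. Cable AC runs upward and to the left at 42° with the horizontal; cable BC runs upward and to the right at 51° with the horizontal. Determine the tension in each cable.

ΣF_x = 0: −T_AC·cos42° + T_BC·cos51° = 0 → T_BC = 1.18087·T_AC.
ΣF_y = 0: T_AC·sin42° + T_BC·sin51° = 8850.
Substitute: T_AC·(0.669131 + 1.18087·0.777146) = 8850 → T_AC = 5577.12 ≈ 5577 N.
Then T_BC = 1.18087 × 5577.12 = 6586 N.

T_AC = 5577 N, T_BC = 6586 N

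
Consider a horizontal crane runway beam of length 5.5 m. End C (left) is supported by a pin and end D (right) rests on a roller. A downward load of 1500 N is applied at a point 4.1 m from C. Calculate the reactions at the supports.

Taking moments about C: D_y·5.5 − 1500·4.1 = 0 → D_y = 6150/5.5 = 1118.18 ≈ 1118 N.
ΣF_y = 0: C_y + 1118.18 − 1500 = 0 → C_y = 381.8 N.
ΣF_x = 0: no horizontal applied forces, so C_x = 0.

C_x = 0, C_y = 381.8 N, D_y = 1118 N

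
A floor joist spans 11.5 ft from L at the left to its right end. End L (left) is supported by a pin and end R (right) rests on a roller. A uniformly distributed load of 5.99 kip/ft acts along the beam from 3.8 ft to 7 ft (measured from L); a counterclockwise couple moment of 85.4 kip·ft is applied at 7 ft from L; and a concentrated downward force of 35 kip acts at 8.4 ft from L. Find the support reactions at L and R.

Resultant of the distributed load: 5.99 × 3.2 = 19.168 kip at 5.4 ft from L.
Moments about L: R_y·11.5 − (5.99·3.2)·5.4 + 85.4 − 35·8.4 = 0 → R_y = 312.1072/11.5 = 27.1398 ≈ 27.14 kip.
ΣF_y = 0: L_y + 27.1398 − 5.99·3.2 − 35 = 0 → L_y = 27.03 kip.
ΣF_x = 0: no horizontal applied forces, so L_x = 0.

L_x = 0, L_y = 27.03 kip, R_y = 27.14 kip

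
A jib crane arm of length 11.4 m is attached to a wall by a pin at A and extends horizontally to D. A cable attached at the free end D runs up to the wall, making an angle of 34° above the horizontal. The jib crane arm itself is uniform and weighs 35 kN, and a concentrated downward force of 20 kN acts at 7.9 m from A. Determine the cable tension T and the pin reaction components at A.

T = 56.08 kN, A_x = 46.49 kN, A_y = 23.64 kN

ΣM about A: T·sin34°·11.4 − 35·5.7 − 20·7.9 = 0 → T = 357.5/(11.4·0.559193) = 56.0802 ≈ 56.08 kN.
ΣF_x = 0: A_x − T·cos34° = 0 → A_x = 56.0802 × 0.829038 = 46.49 kN.
ΣF_y = 0: A_y + T·sin34° − 35 − 20 = 0 → A_y = 55 − 56.0802 × 0.559193 = 23.64 kN.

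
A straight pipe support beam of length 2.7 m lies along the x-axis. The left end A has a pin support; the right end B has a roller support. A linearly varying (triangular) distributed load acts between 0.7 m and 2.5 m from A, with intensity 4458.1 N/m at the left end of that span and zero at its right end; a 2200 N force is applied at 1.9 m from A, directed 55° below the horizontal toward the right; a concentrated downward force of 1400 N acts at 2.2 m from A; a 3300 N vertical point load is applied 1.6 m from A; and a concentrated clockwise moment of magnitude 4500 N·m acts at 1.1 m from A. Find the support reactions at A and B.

A_x = -1262 N, A_y = 2551 N, B_y = 7963 N

Resultant of the triangular load: ½ × 4458.1 × 1.8 = 4012.29 N, acting at 1.3 m from A (one-third of the span from the peak).
ΣM about A: B_y·2.7 − (½·4458.1·1.8)·1.3 − 2200·sin55°·1.9 − 1400·2.2 − 3300·1.6 − 4500 = 0 → B_y = 21500/2.7 = 7962.96 ≈ 7963 N.
ΣF_y = 0: A_y + 7962.96 − ½·4458.1·1.8 − 2200·sin55° − 1400 − 3300 = 0 → A_y = 2551 N.
ΣF_x = 0: A_x + 2200·cos55° = 0 → A_x = -1262 N.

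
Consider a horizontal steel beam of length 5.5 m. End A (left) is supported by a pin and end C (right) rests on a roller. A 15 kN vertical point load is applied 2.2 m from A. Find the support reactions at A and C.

A_x = 0, A_y = 9.000 kN, C_y = 6.000 kN

Moments about A: C_y·5.5 − 15·2.2 = 0 → C_y = 33/5.5 = 6.000 kN.
ΣF_y = 0: A_y + 6 − 15 = 0 → A_y = 9.000 kN.
ΣF_x = 0: no horizontal applied forces, so A_x = 0.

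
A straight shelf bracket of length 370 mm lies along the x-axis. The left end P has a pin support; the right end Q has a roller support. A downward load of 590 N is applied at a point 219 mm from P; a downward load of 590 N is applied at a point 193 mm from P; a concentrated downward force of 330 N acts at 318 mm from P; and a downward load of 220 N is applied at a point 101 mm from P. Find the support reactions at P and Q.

Moments about P: Q_y·370 − 590·219 − 590·193 − 330·318 − 220·101 = 0 → Q_y = 370240/370 = 1000.65 ≈ 1001 N.
ΣF_y = 0: P_y + 1000.65 − 590 − 590 − 330 − 220 = 0 → P_y = 729.4 N.
ΣF_x = 0: no horizontal applied forces, so P_x = 0.

P_x = 0, P_y = 729.4 N, Q_y = 1001 N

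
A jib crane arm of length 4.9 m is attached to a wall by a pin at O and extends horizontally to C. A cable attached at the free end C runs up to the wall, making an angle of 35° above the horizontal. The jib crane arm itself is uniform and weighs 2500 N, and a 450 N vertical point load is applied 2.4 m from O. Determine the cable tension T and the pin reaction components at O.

T = 2564 N, O_x = 2100 N, O_y = 1480 N

ΣM about O: T·sin35°·4.9 − 2500·2.45 − 450·2.4 = 0 → T = 7205/(4.9·0.573576) = 2563.58 ≈ 2564 N.
ΣF_x = 0: O_x − T·cos35° = 0 → O_x = 2563.58 × 0.819152 = 2100 N.
ΣF_y = 0: O_y + T·sin35° − 2500 − 450 = 0 → O_y = 2950 − 2563.58 × 0.573576 = 1480 N.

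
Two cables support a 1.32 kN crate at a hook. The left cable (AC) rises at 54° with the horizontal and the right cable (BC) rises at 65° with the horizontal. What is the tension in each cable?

T_AC = 0.6378 kN, T_BC = 0.8871 kN

ΣF_x = 0: −T_AC·cos54° + T_BC·cos65° = 0 → T_BC = 1.39082·T_AC.
ΣF_y = 0: T_AC·sin54° + T_BC·sin65° = 1.32.
Substitute: T_AC·(0.809017 + 1.39082·0.906308) = 1.32 → T_AC = 0.637827 ≈ 0.6378 kN.
Then T_BC = 1.39082 × 0.637827 = 0.8871 kN.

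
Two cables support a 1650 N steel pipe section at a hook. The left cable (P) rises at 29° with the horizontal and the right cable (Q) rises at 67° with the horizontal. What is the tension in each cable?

T_P = 648.3 N, T_Q = 1451 N

ΣF_x = 0: −T_P·cos29° + T_Q·cos67° = 0 → T_Q = 2.23842·T_P.
ΣF_y = 0: T_P·sin29° + T_Q·sin67° = 1650.
Substitute: T_P·(0.48481 + 2.23842·0.920505) = 1650 → T_P = 648.257 ≈ 648.3 N.
Then T_Q = 2.23842 × 648.257 = 1451 N.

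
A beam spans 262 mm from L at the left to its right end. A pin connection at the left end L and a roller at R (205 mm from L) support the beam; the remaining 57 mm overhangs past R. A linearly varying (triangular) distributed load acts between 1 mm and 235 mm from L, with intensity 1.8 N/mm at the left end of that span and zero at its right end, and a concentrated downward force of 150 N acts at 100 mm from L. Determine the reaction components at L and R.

Resultant of the triangular load: ½ × 1.8 × 234 = 210.6 N, acting at 79 mm from L (one-third of the span from the peak).
Taking moments about L: R_y·205 − (½·1.8·234)·79 − 150·100 = 0 → R_y = 31637.4/205 = 154.329 ≈ 154.3 N.
ΣF_y = 0: L_y + 154.329 − ½·1.8·234 − 150 = 0 → L_y = 206.3 N.
ΣF_x = 0: no horizontal applied forces, so L_x = 0.

L_x = 0, L_y = 206.3 N, R_y = 154.3 N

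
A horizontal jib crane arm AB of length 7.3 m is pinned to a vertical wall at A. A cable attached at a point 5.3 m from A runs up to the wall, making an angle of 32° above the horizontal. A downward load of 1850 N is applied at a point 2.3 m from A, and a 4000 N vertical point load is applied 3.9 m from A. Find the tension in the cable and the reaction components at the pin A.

ΣM about A: T·sin32°·5.3 − 1850·2.3 − 4000·3.9 = 0 → T = 19855/(5.3·0.529919) = 7069.43 ≈ 7069 N.
ΣF_x = 0: A_x − T·cos32° = 0 → A_x = 7069.43 × 0.848048 = 5995 N.
ΣF_y = 0: A_y + T·sin32° − 1850 − 4000 = 0 → A_y = 5850 − 7069.43 × 0.529919 = 2104 N.

T = 7069 N, A_x = 5995 N, A_y = 2104 N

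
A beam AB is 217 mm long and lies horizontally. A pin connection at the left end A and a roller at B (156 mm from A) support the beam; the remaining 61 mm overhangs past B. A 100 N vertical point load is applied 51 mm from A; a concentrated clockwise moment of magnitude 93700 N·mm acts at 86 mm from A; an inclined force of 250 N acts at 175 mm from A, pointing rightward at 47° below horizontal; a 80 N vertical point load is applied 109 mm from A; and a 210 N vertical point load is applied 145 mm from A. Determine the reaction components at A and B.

A_x = -170.5 N, A_y = -516.7 N, B_y = 1090 N

Moments about A: B_y·156 − 100·51 − 93700 − 250·sin47°·175 − 80·109 − 210·145 = 0 → B_y = 169967/156 = 1089.53 ≈ 1090 N.
ΣF_y = 0: A_y + 1089.53 − 100 − 250·sin47° − 80 − 210 = 0 → A_y = -516.7 N.
ΣF_x = 0: A_x + 250·cos47° = 0 → A_x = -170.5 N.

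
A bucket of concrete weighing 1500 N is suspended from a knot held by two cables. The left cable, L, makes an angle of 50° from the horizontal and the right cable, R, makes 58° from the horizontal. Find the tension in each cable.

T_L = 835.8 N, T_R = 1014 N

ΣF_x = 0: −T_L·cos50° + T_R·cos58° = 0 → T_R = 1.21299·T_L.
ΣF_y = 0: T_L·sin50° + T_R·sin58° = 1500.
Substitute: T_L·(0.766044 + 1.21299·0.848048) = 1500 → T_L = 835.786 ≈ 835.8 N.
Then T_R = 1.21299 × 835.786 = 1014 N.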